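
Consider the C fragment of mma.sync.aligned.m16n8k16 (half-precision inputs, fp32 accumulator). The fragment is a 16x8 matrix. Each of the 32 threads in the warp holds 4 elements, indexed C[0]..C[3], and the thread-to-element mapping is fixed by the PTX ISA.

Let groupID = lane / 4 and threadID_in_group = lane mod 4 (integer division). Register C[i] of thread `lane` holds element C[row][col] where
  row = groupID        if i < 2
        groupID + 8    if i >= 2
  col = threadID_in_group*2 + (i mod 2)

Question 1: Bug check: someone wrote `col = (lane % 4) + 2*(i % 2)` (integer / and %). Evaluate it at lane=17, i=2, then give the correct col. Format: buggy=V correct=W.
buggy=1 correct=2

`(lane % 4) + 2*(i % 2)`[17,2]=>1
lane 17: grp=4 (17/4), tig=1 (17%4)
i=2: r=4+8=12, c=1*2+0=2
col: 1 vs 2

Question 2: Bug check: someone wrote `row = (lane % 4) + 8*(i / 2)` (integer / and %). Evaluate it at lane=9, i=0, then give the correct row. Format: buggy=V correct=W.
buggy=1 correct=2

`(lane % 4) + 8*(i / 2)`[9,0]->1
lane 9->9/4=2, 9 mod 4=1
i=0  r:2+0->2  c:2·1+0->2
row: 1 vs 2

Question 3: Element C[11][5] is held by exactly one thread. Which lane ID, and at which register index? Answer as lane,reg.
r: 11->gid=3,r8=1  c: 5->tid=2,i&1=1
L=3*4+2=14  i=1*2+1=3

14,3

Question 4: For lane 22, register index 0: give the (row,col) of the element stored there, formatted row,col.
5,4

L=22⇒gr=22>>2=5, th=22&3=2
[0]⇒row 5+0=5  col 2·2+0=4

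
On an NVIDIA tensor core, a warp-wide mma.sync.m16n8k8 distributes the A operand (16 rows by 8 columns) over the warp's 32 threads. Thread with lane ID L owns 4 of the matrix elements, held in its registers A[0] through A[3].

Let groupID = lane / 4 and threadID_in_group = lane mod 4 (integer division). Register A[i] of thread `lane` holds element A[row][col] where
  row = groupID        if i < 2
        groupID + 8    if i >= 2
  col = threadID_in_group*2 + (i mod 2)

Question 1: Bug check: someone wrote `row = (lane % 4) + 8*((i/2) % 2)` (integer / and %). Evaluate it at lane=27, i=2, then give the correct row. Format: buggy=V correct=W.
buggy=11 correct=14

`(lane % 4) + 8*((i/2) % 2)`[27,2]->11
lane 27: g=6 (27/4), t=3 (27%4)
i=2: r=6+8=14, c=3*2+0=6
row: 11 vs 14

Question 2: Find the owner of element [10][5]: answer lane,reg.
r:10=>grp=2,rB=1  c:5=>tig=2,lo=1
L=2*4+2=10  i=1*2+1=3

10,3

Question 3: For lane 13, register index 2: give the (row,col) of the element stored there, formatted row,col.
11,2

lane 13⇒13/4=3, 13 mod 4=1
i=2  r:3+8⇒11  c:2·1+0⇒2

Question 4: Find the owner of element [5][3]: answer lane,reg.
21,1

r:5=>grp=5,rB=0  c:3=>tig=1,lo=1
L=5*4+1=21  i=0*2+1=1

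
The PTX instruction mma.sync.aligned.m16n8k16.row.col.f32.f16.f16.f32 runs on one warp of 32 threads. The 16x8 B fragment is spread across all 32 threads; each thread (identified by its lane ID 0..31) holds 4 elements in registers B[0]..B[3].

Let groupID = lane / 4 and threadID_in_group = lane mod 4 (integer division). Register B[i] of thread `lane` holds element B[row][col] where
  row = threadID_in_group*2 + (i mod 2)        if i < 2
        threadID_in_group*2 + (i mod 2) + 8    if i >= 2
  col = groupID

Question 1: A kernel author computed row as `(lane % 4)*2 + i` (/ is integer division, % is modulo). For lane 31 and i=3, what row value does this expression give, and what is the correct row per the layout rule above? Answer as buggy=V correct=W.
`(lane % 4)*2 + i`[31,3]→9
L=31→G=31>>2=7, T=31&3=3
[3]→row 3·2+1+8=15  col G=7
row: 9 vs 15

buggy=9 correct=15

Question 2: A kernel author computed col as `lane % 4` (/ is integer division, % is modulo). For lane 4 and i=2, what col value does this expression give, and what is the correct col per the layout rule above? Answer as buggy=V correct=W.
buggy=0 correct=1

`lane % 4`[4,2]->0
lane 4->4/4=1, 4 mod 4=0
i=2  r:2·0+0+8->8  c:1
col: 0 vs 1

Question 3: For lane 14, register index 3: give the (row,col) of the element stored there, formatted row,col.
14: g=3,t=2
[3] (2*2+1+8,3) = (13,3)

13,3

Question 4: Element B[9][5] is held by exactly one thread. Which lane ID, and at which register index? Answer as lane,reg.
20,3

c:5=>grp=5  r:9=>rB=1,tig=0,lo=1
L=5*4+0=20  i=1*2+1=3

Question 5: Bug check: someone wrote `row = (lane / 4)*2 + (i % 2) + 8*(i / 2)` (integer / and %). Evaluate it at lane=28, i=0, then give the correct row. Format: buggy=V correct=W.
`(lane / 4)*2 + (i % 2) + 8*(i / 2)`[28,0]=>14
L=28=>grp=28>>2=7, tig=28&3=0
[0]=>row 0·2+0+0=0  col grp=7
row: 14 vs 0

buggy=14 correct=0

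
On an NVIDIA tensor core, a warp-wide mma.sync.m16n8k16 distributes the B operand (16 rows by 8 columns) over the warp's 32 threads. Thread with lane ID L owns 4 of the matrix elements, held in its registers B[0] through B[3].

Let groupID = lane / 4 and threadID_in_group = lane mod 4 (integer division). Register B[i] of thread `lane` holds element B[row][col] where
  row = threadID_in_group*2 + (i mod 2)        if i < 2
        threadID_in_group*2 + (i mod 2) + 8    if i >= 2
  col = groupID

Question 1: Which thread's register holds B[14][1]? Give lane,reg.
7,2

c:1=>grp=1  r:14=>rB=1,tig=3,lo=0
L=1*4+3=7  i=1*2+0=2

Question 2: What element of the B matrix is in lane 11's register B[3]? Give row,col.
lane 11: gid=2 (11/4), tid=3 (11%4)
i=3: r=3*2+1+8=15, c=gid=2

15,2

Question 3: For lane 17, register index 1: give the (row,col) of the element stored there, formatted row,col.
3,4

L=17⇒gr=17>>2=4, th=17&3=1
[1]⇒row 1·2+1+0=3  col gr=4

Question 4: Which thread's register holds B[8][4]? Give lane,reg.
c: 4->gid=4  r: 8->r8=1,tid=0,i&1=0
L=4*4+0=16  i=1*2+0=2

16,2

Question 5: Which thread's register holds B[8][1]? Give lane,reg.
4,2

c=1→G=1  r=8→rhi=1,T=0,p=0
L=1*4+0=4  i=1*2+0=2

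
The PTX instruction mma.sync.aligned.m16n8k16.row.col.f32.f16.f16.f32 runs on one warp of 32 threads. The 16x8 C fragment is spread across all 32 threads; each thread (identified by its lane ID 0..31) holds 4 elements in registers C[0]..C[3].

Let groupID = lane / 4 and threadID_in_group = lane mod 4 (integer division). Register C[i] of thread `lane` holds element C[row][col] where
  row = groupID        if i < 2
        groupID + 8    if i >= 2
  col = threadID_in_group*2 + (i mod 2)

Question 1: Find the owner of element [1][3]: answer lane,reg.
5,1

r:1=>grp=1,rB=0  c:3=>tig=1,lo=1
L=1*4+1=5  i=0*2+1=1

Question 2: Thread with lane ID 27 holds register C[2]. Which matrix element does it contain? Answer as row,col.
14,6

lane 27->27/4=6, 27 mod 4=3
i=2  r:6+8->14  c:2·3+0->6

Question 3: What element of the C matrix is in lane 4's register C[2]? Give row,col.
L=4=>grp=4>>2=1, tig=4&3=0
[2]=>row 1+8=9  col 0·2+0=0

9,0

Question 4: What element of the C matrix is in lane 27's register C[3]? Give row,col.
14,7

lane 27=>27/4=6, 27 mod 4=3
i=3  r:6+8=>14  c:2·3+1=>7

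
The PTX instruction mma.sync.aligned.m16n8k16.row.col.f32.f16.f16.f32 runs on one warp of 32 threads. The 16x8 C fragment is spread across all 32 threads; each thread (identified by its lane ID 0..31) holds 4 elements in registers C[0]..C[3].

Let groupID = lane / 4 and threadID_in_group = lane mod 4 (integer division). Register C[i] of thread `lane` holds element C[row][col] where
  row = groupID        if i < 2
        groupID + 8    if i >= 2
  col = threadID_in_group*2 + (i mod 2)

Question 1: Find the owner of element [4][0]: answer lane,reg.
16,0

r: 4->gid=4,r8=0  c: 0->tid=0,i&1=0
L=4*4+0=16  i=0*2+0=0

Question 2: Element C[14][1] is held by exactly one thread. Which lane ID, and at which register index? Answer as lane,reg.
24,3

r=14→G=6,rhi=1  c=1→T=0,p=1
L=6*4+0=24  i=1*2+1=3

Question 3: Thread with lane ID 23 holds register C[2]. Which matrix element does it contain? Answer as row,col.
13,6

lane 23⇒23/4=5, 23 mod 4=3
i=2  r:5+8⇒13  c:2·3+0⇒6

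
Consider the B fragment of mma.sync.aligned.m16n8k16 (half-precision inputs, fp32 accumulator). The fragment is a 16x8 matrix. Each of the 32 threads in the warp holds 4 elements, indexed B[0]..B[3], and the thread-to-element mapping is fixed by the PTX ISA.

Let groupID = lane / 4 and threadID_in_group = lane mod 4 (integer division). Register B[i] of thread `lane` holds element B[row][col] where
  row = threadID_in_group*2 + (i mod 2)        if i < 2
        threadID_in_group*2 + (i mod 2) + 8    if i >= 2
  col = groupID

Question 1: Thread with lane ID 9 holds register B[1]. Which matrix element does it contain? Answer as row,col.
3,2

9: G=2,T=1
[1] (1*2+1+0,2) = (3,2)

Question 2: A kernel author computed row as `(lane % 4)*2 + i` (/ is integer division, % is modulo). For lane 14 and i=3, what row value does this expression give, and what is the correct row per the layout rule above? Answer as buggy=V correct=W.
buggy=7 correct=13

`(lane % 4)*2 + i`[14,3]=>7
lane 14: grp=3 (14/4), tig=2 (14%4)
i=3: r=2*2+1+8=13, c=grp=3
row: 7 vs 13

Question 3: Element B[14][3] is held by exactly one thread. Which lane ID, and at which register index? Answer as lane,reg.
c:3=>grp=3  r:14=>rB=1,tig=3,lo=0
L=3*4+3=15  i=1*2+0=2

15,2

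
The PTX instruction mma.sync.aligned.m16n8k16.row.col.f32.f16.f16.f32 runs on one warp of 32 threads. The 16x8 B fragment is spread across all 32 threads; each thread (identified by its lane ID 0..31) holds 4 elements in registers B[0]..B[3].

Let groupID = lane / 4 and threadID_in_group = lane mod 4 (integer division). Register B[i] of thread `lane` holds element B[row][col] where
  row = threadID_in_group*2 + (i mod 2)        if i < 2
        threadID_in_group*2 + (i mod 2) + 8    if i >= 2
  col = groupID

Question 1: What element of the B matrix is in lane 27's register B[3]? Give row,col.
15,6

lane 27: g=6 (27/4), t=3 (27%4)
i=3: r=3*2+1+8=15, c=g=6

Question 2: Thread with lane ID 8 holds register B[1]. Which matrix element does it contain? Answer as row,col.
L=8→G=8>>2=2, T=8&3=0
[1]→row 0·2+1+0=1  col G=2

1,2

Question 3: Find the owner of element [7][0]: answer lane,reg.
3,1

c=0->g=0  r=7->rb=0,t=3,b0=1
L=0*4+3=3  i=0*2+1=1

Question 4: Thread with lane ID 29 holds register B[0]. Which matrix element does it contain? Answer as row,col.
2,7

lane 29⇒29/4=7, 29 mod 4=1
i=0  r:2·1+0+0⇒2  c:7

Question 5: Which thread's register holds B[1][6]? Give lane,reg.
24,1

c:6=>grp=6  r:1=>rB=0,tig=0,lo=1
L=6*4+0=24  i=0*2+1=1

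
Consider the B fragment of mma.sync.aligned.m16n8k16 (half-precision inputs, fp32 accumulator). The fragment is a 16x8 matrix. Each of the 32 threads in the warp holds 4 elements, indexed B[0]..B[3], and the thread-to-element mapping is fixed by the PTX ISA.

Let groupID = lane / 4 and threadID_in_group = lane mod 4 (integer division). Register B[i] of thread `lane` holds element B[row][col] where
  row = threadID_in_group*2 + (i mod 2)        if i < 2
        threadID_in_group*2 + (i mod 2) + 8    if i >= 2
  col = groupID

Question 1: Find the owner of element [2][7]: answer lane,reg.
c=7→G=7  r=2→rhi=0,T=1,p=0
L=7*4+1=29  i=0*2+0=0

29,0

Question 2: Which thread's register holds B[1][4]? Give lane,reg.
c=4->g=4  r=1->rb=0,t=0,b0=1
L=4*4+0=16  i=0*2+1=1

16,1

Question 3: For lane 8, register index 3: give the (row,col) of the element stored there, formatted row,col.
lane 8: g=2 (8/4), t=0 (8%4)
i=3: r=0*2+1+8=9, c=g=2

9,2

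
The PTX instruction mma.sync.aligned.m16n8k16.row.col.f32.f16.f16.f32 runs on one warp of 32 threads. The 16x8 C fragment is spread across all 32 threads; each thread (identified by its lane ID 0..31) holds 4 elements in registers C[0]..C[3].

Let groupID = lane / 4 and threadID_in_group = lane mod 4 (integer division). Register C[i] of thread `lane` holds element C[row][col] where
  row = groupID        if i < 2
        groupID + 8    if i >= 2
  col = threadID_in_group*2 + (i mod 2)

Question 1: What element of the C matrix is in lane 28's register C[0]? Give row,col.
lane 28→28/4=7, 28 mod 4=0
i=0  r:7+0→7  c:2·0+0→0

7,0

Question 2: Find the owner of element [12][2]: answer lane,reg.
17,2

r:12=>grp=4,rB=1  c:2=>tig=1,lo=0
L=4*4+1=17  i=1*2+0=2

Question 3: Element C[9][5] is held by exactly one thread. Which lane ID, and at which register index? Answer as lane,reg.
6,3

r=9→G=1,rhi=1  c=5→T=2,p=1
L=1*4+2=6  i=1*2+1=3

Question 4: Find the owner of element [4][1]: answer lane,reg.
16,1

r=4⇒gr=4,Rb=0  c=1⇒th=0,odd=1
L=4*4+0=16  i=0*2+1=1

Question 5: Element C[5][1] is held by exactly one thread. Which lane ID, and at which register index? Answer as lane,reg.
20,1

r: 5->gid=5,r8=0  c: 1->tid=0,i&1=1
L=5*4+0=20  i=0*2+1=1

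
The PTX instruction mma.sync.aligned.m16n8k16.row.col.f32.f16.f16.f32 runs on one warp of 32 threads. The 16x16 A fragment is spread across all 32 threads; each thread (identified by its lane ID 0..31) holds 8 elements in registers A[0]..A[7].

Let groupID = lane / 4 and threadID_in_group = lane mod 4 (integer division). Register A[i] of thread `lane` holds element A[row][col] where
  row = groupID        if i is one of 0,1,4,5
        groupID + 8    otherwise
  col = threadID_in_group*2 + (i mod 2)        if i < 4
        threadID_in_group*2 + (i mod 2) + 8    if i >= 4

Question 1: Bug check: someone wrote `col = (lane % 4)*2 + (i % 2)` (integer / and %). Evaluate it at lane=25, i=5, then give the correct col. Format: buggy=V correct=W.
buggy=3 correct=11

`(lane % 4)*2 + (i % 2)`[25,5]→3
lane 25: G=6 (25/4), T=1 (25%4)
i=5: r=6+0=6, c=1*2+1+8=11
col: 3 vs 11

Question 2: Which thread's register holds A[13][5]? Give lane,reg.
r: 13->gid=5,r8=1  c: 5->c8=0,tid=2,i&1=1
L=5*4+2=22  i=0*4+1*2+1=3

22,3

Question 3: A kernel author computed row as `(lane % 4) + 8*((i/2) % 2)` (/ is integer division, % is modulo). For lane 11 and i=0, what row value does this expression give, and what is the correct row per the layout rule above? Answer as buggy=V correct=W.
`(lane % 4) + 8*((i/2) % 2)`[11,0]=>3
11: grp=2,tig=3
[0] (2+0,3*2+0+0) = (2,6)
row: 3 vs 2

buggy=3 correct=2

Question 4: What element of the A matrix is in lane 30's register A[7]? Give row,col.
L=30→G=30>>2=7, T=30&3=2
[7]→row 7+8=15  col 2·2+1+8=13

15,13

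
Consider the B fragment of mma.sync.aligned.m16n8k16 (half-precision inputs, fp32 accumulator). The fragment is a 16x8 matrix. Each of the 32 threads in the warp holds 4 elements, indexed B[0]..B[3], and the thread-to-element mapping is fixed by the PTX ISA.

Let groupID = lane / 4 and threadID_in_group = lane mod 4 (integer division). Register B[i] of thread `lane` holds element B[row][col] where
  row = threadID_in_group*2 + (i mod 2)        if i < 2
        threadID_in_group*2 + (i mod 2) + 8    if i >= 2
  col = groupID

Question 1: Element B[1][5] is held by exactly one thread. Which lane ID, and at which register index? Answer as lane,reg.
c:5=>grp=5  r:1=>rB=0,tig=0,lo=1
L=5*4+0=20  i=0*2+1=1

20,1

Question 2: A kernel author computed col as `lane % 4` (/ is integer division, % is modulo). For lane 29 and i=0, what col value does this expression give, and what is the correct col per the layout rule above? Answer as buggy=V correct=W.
`lane % 4`[29,0]⇒1
lane 29⇒29/4=7, 29 mod 4=1
i=0  r:2·1+0+0⇒2  c:7
col: 1 vs 7

buggy=1 correct=7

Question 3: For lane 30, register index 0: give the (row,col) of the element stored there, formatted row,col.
4,7

L=30->g=30>>2=7, t=30&3=2
[0]->row 2·2+0+0=4  col g=7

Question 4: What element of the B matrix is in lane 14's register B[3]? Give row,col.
13,3

lane 14: g=3 (14/4), t=2 (14%4)
i=3: r=2*2+1+8=13, c=g=3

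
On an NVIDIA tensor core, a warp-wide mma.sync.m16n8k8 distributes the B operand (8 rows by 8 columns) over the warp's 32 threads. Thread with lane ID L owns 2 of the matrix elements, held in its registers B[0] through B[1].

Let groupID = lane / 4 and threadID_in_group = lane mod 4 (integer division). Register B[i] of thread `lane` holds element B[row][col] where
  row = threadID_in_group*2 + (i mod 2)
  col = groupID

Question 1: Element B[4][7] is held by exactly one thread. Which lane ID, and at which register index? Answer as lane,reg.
30,0

c=7⇒gr=7  r=4⇒th=2,odd=0
L=7*4+2=30  i=0=0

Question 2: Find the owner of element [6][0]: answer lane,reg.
3,0

c=0->g=0  r=6->t=3,b0=0
L=0*4+3=3  i=0=0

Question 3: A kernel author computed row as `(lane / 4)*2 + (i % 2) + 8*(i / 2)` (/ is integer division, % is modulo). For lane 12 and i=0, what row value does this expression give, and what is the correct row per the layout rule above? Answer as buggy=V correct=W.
buggy=6 correct=0

`(lane / 4)*2 + (i % 2) + 8*(i / 2)`[12,0]→6
12: G=3,T=0
[0] (0*2+0,3) = (0,3)
row: 6 vs 0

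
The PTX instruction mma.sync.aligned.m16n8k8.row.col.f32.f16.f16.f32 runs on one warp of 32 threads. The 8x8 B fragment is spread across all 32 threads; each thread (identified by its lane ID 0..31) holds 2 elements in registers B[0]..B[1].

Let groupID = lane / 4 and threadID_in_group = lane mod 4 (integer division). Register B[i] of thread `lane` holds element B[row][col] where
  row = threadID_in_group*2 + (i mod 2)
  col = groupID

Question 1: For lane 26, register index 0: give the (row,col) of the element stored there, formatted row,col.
lane 26->26/4=6, 26 mod 4=2
i=0  r:2·2+0->4  c:6

4,6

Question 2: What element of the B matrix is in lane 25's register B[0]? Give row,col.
2,6

lane 25→25/4=6, 25 mod 4=1
i=0  r:2·1+0→2  c:6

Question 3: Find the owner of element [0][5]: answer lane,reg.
20,0

c: 5->gid=5  r: 0->tid=0,i&1=0
L=5*4+0=20  i=0=0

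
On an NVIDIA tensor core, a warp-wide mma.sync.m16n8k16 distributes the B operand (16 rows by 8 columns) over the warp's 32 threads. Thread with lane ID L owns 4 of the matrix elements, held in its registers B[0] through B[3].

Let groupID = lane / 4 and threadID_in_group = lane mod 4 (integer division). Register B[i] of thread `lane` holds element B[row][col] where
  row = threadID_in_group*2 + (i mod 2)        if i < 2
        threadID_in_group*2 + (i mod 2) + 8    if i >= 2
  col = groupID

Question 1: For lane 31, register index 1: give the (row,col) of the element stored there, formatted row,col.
lane 31: g=7 (31/4), t=3 (31%4)
i=1: r=3*2+1+0=7, c=g=7

7,7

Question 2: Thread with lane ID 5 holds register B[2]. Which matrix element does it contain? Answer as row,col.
lane 5->5/4=1, 5 mod 4=1
i=2  r:2·1+0+8->10  c:1

10,1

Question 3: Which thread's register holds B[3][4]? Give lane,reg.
17,1

c=4→G=4  r=3→rhi=0,T=1,p=1
L=4*4+1=17  i=0*2+1=1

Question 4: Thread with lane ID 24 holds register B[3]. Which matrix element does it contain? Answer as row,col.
9,6

L=24->g=24>>2=6, t=24&3=0
[3]->row 0·2+1+8=9  col g=6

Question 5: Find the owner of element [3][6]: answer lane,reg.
25,1

c: 6->gid=6  r: 3->r8=0,tid=1,i&1=1
L=6*4+1=25  i=0*2+1=1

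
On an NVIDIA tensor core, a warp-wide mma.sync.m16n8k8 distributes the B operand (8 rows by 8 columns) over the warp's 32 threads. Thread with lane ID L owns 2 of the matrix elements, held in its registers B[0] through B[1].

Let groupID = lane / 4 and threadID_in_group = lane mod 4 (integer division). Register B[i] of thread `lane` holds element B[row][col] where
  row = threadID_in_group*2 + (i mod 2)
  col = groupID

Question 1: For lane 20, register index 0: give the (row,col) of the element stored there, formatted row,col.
20: g=5,t=0
[0] (0*2+0,5) = (0,5)

0,5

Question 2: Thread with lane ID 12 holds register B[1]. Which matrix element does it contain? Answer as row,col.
1,3

12: gid=3,tid=0
[1] (0*2+1,3) = (1,3)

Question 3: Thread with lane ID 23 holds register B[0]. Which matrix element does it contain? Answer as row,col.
6,5

23: gid=5,tid=3
[0] (3*2+0,5) = (6,5)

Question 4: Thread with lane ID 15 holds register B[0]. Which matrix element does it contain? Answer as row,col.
6,3

15: grp=3,tig=3
[0] (3*2+0,3) = (6,3)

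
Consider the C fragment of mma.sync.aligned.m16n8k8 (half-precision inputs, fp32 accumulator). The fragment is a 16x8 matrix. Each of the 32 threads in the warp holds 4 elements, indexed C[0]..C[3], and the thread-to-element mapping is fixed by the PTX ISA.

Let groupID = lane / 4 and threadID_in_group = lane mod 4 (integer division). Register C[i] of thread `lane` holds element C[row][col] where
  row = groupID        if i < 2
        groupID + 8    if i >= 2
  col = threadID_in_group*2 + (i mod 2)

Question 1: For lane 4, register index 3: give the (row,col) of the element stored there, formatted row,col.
4: gid=1,tid=0
[3] (1+8,0*2+1) = (9,1)

9,1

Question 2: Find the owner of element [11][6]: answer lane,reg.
r:11=>grp=3,rB=1  c:6=>tig=3,lo=0
L=3*4+3=15  i=1*2+0=2

15,2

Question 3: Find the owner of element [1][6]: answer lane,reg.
r=1→G=1,rhi=0  c=6→T=3,p=0
L=1*4+3=7  i=0*2+0=0

7,0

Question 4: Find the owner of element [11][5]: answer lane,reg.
r=11⇒gr=3,Rb=1  c=5⇒th=2,odd=1
L=3*4+2=14  i=1*2+1=3

14,3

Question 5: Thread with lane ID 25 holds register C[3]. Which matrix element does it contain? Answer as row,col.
lane 25: G=6 (25/4), T=1 (25%4)
i=3: r=6+8=14, c=1*2+1=3

14,3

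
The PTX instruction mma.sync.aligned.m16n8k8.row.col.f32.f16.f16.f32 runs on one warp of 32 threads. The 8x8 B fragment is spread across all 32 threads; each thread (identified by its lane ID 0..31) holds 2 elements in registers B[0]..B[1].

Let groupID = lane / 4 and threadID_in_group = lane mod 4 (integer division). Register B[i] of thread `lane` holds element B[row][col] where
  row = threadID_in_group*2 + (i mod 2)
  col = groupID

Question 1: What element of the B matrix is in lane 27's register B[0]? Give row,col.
6,6

L=27→G=27>>2=6, T=27&3=3
[0]→row 3·2+0=6  col G=6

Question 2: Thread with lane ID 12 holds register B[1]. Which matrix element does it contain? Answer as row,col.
1,3

12: grp=3,tig=0
[1] (0*2+1,3) = (1,3)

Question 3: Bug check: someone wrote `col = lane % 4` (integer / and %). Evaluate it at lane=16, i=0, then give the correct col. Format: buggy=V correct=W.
buggy=0 correct=4

`lane % 4`[16,0]⇒0
lane 16⇒16/4=4, 16 mod 4=0
i=0  r:2·0+0⇒0  c:4
col: 0 vs 4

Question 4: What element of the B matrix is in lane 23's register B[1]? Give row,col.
7,5

lane 23: gr=5 (23/4), th=3 (23%4)
i=1: r=3*2+1=7, c=gr=5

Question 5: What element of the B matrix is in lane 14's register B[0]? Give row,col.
L=14->g=14>>2=3, t=14&3=2
[0]->row 2·2+0=4  col g=3

4,3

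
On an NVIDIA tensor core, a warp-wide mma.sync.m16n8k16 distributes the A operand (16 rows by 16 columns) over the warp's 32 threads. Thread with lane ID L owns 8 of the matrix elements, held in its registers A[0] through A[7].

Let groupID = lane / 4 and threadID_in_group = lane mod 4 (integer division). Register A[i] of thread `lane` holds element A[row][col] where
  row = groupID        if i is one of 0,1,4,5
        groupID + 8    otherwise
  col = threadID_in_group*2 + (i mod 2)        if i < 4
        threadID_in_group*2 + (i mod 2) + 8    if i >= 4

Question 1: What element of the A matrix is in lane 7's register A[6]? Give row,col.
L=7->g=7>>2=1, t=7&3=3
[6]->row 1+8=9  col 3·2+0+8=14

9,14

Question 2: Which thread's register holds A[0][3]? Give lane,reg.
1,1

r: 0->gid=0,r8=0  c: 3->c8=0,tid=1,i&1=1
L=0*4+1=1  i=0*4+0*2+1=1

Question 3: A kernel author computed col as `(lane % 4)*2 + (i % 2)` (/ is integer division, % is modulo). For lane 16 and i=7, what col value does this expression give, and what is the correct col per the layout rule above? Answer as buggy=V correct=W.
buggy=1 correct=9

`(lane % 4)*2 + (i % 2)`[16,7]⇒1
L=16⇒gr=16>>2=4, th=16&3=0
[7]⇒row 4+8=12  col 0·2+1+8=9
col: 1 vs 9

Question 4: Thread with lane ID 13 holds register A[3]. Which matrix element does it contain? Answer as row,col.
11,3

lane 13: gid=3 (13/4), tid=1 (13%4)
i=3: r=3+8=11, c=1*2+1+0=3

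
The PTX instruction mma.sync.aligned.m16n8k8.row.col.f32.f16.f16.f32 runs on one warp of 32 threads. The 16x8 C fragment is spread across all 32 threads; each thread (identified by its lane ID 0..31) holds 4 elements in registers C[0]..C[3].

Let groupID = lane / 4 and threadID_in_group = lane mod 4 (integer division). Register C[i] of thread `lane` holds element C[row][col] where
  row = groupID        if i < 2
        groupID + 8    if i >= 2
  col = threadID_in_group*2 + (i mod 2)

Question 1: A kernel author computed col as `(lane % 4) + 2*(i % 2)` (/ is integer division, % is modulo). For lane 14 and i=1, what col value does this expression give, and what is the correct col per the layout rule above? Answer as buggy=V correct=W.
`(lane % 4) + 2*(i % 2)`[14,1]→4
lane 14→14/4=3, 14 mod 4=2
i=1  r:3+0→3  c:2·2+1→5
col: 4 vs 5

buggy=4 correct=5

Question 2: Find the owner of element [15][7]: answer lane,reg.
31,3

r:15=>grp=7,rB=1  c:7=>tig=3,lo=1
L=7*4+3=31  i=1*2+1=3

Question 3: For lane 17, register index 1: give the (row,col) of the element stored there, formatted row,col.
lane 17: G=4 (17/4), T=1 (17%4)
i=1: r=4+0=4, c=1*2+1=3

4,3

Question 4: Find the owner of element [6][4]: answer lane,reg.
r: 6->gid=6,r8=0  c: 4->tid=2,i&1=0
L=6*4+2=26  i=0*2+0=0

26,0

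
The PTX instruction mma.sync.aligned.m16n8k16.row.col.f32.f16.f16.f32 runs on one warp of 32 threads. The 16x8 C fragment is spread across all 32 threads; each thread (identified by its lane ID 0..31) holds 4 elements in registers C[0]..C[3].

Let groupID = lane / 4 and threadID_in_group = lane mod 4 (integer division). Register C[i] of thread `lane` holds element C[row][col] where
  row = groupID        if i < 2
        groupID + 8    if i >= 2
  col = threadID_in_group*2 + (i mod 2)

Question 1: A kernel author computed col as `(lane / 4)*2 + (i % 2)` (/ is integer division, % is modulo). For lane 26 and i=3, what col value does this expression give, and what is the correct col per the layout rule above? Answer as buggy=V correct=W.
`(lane / 4)*2 + (i % 2)`[26,3]->13
26: gid=6,tid=2
[3] (6+8,2*2+1) = (14,5)
col: 13 vs 5

buggy=13 correct=5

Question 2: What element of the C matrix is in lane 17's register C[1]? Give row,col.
4,3

17: G=4,T=1
[1] (4+0,1*2+1) = (4,3)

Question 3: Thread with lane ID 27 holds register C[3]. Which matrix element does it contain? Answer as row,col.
14,7

27: gr=6,th=3
[3] (6+8,3*2+1) = (14,7)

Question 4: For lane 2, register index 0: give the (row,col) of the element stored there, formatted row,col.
0,4

2: gr=0,th=2
[0] (0+0,2*2+0) = (0,4)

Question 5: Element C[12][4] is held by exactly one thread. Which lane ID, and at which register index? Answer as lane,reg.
r=12⇒gr=4,Rb=1  c=4⇒th=2,odd=0
L=4*4+2=18  i=1*2+0=2

18,2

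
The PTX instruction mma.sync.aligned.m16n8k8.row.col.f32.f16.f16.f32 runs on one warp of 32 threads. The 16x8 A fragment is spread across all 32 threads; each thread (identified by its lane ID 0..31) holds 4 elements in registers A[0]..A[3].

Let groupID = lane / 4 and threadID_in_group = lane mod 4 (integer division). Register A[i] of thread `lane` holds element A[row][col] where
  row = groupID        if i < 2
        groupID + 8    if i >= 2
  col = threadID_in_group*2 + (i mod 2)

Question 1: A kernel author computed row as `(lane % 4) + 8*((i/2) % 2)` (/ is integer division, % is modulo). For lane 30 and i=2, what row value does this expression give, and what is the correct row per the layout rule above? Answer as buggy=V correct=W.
`(lane % 4) + 8*((i/2) % 2)`[30,2]=>10
L=30=>grp=30>>2=7, tig=30&3=2
[2]=>row 7+8=15  col 2·2+0=4
row: 10 vs 15

buggy=10 correct=15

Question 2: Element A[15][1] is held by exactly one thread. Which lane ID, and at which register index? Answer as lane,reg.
r: 15->gid=7,r8=1  c: 1->tid=0,i&1=1
L=7*4+0=28  i=1*2+1=3

28,3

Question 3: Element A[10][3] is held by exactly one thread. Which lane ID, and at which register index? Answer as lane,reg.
9,3

r=10⇒gr=2,Rb=1  c=3⇒th=1,odd=1
L=2*4+1=9  i=1*2+1=3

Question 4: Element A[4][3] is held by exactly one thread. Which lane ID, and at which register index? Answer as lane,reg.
17,1

r: 4->gid=4,r8=0  c: 3->tid=1,i&1=1
L=4*4+1=17  i=0*2+1=1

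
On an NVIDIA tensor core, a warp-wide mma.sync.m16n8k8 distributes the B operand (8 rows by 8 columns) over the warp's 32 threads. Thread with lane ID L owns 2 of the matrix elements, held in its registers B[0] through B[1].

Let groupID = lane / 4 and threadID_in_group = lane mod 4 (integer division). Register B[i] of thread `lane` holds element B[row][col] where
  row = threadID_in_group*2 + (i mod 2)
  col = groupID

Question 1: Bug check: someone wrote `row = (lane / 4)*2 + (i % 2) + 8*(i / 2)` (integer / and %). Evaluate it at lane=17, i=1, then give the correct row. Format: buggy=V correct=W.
buggy=9 correct=3

`(lane / 4)*2 + (i % 2) + 8*(i / 2)`[17,1]->9
lane 17->17/4=4, 17 mod 4=1
i=1  r:2·1+1->3  c:4
row: 9 vs 3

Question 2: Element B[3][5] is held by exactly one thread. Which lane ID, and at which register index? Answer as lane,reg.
c: 5->gid=5  r: 3->tid=1,i&1=1
L=5*4+1=21  i=1=1

21,1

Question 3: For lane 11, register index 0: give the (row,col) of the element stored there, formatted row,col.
6,2

lane 11->11/4=2, 11 mod 4=3
i=0  r:2·3+0->6  c:2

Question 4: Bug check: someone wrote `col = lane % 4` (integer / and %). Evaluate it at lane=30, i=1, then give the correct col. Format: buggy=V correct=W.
`lane % 4`[30,1]->2
lane 30->30/4=7, 30 mod 4=2
i=1  r:2·2+1->5  c:7
col: 2 vs 7

buggy=2 correct=7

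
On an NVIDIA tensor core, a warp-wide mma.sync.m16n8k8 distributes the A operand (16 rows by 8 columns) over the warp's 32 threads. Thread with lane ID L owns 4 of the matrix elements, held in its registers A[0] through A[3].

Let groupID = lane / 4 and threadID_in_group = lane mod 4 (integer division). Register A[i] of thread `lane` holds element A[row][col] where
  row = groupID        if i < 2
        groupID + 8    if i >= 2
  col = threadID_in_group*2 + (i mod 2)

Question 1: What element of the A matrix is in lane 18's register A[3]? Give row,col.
12,5

18: g=4,t=2
[3] (4+8,2*2+1) = (12,5)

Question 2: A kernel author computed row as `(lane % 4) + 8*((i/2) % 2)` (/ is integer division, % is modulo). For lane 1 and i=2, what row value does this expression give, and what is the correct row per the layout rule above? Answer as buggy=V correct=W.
`(lane % 4) + 8*((i/2) % 2)`[1,2]⇒9
lane 1: gr=0 (1/4), th=1 (1%4)
i=2: r=0+8=8, c=1*2+0=2
row: 9 vs 8

buggy=9 correct=8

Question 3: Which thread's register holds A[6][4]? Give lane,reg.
26,0

r=6->g=6,rb=0  c=4->t=2,b0=0
L=6*4+2=26  i=0*2+0=0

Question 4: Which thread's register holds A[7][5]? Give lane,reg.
30,1

r:7=>grp=7,rB=0  c:5=>tig=2,lo=1
L=7*4+2=30  i=0*2+1=1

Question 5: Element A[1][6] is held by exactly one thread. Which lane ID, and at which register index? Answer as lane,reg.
7,0

r: 1->gid=1,r8=0  c: 6->tid=3,i&1=0
L=1*4+3=7  i=0*2+0=0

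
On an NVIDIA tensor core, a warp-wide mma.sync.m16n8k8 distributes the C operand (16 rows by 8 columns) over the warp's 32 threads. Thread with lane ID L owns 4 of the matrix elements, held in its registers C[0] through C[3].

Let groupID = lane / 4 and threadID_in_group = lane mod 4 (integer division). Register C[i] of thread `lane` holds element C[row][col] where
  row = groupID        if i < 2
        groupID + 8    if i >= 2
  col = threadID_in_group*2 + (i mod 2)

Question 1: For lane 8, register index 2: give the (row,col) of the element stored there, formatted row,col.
10,0

L=8⇒gr=8>>2=2, th=8&3=0
[2]⇒row 2+8=10  col 0·2+0=0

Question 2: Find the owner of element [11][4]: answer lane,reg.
r: 11->gid=3,r8=1  c: 4->tid=2,i&1=0
L=3*4+2=14  i=1*2+0=2

14,2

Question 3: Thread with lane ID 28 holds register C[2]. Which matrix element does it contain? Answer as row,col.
lane 28→28/4=7, 28 mod 4=0
i=2  r:7+8→15  c:2·0+0→0

15,0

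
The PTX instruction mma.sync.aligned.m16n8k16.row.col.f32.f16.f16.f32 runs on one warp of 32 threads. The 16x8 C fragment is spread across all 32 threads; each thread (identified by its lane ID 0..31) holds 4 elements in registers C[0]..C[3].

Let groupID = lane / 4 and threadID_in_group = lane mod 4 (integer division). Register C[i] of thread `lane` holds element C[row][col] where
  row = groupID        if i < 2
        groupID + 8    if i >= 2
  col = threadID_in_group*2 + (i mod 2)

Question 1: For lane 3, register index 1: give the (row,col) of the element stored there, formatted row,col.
3: grp=0,tig=3
[1] (0+0,3*2+1) = (0,7)

0,7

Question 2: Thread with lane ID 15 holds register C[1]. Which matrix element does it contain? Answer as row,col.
15: gr=3,th=3
[1] (3+0,3*2+1) = (3,7)

3,7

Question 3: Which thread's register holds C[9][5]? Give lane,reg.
r=9→G=1,rhi=1  c=5→T=2,p=1
L=1*4+2=6  i=1*2+1=3

6,3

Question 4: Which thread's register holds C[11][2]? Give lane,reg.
13,2

r=11->g=3,rb=1  c=2->t=1,b0=0
L=3*4+1=13  i=1*2+0=2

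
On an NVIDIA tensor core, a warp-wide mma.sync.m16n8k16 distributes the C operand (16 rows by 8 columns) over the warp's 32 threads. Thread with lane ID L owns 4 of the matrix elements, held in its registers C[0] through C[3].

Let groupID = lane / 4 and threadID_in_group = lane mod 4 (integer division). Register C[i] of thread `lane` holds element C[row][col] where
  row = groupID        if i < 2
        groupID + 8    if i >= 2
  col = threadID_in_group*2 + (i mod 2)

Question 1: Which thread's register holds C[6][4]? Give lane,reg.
26,0

r: 6->gid=6,r8=0  c: 4->tid=2,i&1=0
L=6*4+2=26  i=0*2+0=0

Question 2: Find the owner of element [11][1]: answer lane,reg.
r:11=>grp=3,rB=1  c:1=>tig=0,lo=1
L=3*4+0=12  i=1*2+1=3

12,3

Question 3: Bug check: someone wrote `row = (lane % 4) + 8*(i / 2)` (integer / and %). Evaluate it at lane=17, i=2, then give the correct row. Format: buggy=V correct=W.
buggy=9 correct=12

`(lane % 4) + 8*(i / 2)`[17,2]->9
lane 17->17/4=4, 17 mod 4=1
i=2  r:4+8->12  c:2·1+0->2
row: 9 vs 12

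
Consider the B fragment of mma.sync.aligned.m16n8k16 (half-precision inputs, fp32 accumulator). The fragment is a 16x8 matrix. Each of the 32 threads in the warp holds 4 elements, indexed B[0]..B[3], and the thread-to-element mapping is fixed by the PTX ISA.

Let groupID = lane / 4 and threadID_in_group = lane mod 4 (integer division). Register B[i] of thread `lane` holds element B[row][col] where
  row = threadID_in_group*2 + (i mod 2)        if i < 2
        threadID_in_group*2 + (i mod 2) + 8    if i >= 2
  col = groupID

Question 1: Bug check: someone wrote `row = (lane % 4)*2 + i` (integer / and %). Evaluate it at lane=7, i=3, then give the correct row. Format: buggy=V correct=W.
buggy=9 correct=15

`(lane % 4)*2 + i`[7,3]->9
7: g=1,t=3
[3] (3*2+1+8,1) = (15,1)
row: 9 vs 15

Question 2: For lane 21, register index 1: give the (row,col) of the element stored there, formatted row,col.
3,5

lane 21→21/4=5, 21 mod 4=1
i=1  r:2·1+1+0→3  c:5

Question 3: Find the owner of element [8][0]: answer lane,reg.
c=0⇒gr=0  r=8⇒Rb=1,th=0,odd=0
L=0*4+0=0  i=1*2+0=2

0,2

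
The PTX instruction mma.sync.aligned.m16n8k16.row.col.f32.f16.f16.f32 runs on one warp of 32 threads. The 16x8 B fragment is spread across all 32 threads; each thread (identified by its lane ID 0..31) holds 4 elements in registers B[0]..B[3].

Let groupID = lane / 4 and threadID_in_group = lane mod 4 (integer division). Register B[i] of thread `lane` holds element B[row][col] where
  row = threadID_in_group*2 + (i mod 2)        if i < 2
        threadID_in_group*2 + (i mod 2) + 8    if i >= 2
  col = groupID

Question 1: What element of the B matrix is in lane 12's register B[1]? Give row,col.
1,3

lane 12: G=3 (12/4), T=0 (12%4)
i=1: r=0*2+1+0=1, c=G=3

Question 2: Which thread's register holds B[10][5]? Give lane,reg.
21,2

c:5=>grp=5  r:10=>rB=1,tig=1,lo=0
L=5*4+1=21  i=1*2+0=2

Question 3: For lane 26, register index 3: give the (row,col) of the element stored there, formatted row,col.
13,6

L=26->gid=26>>2=6, tid=26&3=2
[3]->row 2·2+1+8=13  col gid=6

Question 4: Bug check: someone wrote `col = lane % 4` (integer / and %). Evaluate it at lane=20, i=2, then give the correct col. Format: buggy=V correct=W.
buggy=0 correct=5

`lane % 4`[20,2]=>0
lane 20: grp=5 (20/4), tig=0 (20%4)
i=2: r=0*2+0+8=8, c=grp=5
col: 0 vs 5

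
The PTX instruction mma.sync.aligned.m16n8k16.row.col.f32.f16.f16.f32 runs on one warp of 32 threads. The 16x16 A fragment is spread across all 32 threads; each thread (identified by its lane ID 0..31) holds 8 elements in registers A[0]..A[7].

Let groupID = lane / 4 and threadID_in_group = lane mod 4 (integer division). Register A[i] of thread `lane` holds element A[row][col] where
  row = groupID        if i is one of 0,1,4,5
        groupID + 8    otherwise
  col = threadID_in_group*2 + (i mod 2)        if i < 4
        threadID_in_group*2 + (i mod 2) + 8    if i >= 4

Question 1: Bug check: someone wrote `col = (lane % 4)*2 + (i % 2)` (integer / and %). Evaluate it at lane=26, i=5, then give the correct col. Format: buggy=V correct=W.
`(lane % 4)*2 + (i % 2)`[26,5]=>5
26: grp=6,tig=2
[5] (6+0,2*2+1+8) = (6,13)
col: 5 vs 13

buggy=5 correct=13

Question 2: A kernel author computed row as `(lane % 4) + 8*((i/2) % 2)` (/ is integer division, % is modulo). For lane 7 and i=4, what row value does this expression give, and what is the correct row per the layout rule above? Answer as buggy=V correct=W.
`(lane % 4) + 8*((i/2) % 2)`[7,4]->3
lane 7->7/4=1, 7 mod 4=3
i=4  r:1+0->1  c:2·3+0+8->14
row: 3 vs 1

buggy=3 correct=1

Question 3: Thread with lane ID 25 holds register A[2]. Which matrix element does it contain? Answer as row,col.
lane 25: g=6 (25/4), t=1 (25%4)
i=2: r=6+8=14, c=1*2+0+0=2

14,2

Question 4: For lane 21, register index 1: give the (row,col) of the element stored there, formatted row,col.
5,3

21: G=5,T=1
[1] (5+0,1*2+1+0) = (5,3)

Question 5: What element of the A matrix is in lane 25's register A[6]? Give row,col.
14,10

lane 25->25/4=6, 25 mod 4=1
i=6  r:6+8->14  c:2·1+0+8->10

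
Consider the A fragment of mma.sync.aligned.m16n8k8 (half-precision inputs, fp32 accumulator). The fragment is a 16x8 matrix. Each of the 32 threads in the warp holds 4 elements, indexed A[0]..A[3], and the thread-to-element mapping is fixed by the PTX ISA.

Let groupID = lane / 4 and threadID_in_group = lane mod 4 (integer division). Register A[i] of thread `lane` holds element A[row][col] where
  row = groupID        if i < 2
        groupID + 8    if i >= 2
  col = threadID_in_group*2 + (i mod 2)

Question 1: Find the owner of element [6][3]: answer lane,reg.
25,1

r=6→G=6,rhi=0  c=3→T=1,p=1
L=6*4+1=25  i=0*2+1=1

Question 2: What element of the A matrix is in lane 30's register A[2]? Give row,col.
15,4

lane 30: gr=7 (30/4), th=2 (30%4)
i=2: r=7+8=15, c=2*2+0=4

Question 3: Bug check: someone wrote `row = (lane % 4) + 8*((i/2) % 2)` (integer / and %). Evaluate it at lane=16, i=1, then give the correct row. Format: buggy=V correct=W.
buggy=0 correct=4

`(lane % 4) + 8*((i/2) % 2)`[16,1]→0
L=16→G=16>>2=4, T=16&3=0
[1]→row 4+0=4  col 0·2+1=1
row: 0 vs 4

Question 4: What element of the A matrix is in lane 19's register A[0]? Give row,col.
lane 19→19/4=4, 19 mod 4=3
i=0  r:4+0→4  c:2·3+0→6

4,6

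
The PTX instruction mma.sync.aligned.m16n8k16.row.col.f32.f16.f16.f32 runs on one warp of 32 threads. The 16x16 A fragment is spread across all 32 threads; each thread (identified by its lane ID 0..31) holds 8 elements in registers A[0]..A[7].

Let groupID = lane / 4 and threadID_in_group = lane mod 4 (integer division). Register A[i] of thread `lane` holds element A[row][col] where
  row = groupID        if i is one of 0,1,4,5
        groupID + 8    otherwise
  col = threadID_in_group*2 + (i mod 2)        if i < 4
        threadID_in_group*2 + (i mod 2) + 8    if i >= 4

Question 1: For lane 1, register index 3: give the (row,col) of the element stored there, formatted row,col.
lane 1⇒1/4=0, 1 mod 4=1
i=3  r:0+8⇒8  c:2·1+1+0⇒3

8,3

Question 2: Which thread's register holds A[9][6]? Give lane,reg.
r=9->g=1,rb=1  c=6->cb=0,t=3,b0=0
L=1*4+3=7  i=0*4+1*2+0=2

7,2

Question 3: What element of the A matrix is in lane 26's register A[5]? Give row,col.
6,13

lane 26->26/4=6, 26 mod 4=2
i=5  r:6+0->6  c:2·2+1+8->13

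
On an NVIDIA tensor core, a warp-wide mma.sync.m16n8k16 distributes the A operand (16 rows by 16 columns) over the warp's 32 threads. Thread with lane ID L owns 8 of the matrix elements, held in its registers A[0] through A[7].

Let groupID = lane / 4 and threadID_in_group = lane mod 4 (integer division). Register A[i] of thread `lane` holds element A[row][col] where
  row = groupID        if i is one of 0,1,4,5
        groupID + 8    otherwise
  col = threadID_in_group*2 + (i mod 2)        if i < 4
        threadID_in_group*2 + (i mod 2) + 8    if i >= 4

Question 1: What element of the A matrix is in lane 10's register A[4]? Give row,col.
10: gid=2,tid=2
[4] (2+0,2*2+0+8) = (2,12)

2,12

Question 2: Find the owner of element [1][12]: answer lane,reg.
r:1=>grp=1,rB=0  c:12=>cB=1,tig=2,lo=0
L=1*4+2=6  i=1*4+0*2+0=4

6,4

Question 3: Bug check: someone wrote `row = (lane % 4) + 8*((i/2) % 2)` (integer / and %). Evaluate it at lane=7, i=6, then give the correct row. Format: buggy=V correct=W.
buggy=11 correct=9

`(lane % 4) + 8*((i/2) % 2)`[7,6]->11
7: g=1,t=3
[6] (1+8,3*2+0+8) = (9,14)
row: 11 vs 9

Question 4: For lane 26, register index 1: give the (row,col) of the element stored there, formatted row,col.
6,5

L=26=>grp=26>>2=6, tig=26&3=2
[1]=>row 6+0=6  col 2·2+1+0=5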